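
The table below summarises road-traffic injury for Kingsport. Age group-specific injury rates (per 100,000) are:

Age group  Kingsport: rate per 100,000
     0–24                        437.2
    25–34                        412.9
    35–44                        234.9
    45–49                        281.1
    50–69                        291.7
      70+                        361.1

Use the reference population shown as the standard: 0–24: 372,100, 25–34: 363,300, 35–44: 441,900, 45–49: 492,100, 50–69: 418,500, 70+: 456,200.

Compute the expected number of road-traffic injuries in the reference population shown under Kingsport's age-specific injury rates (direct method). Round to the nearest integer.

8416

Expected road-traffic injuries = Σ (standard pop × age-specific rate ÷ 100,000)
= 372,100×437.2/100,000 + 363,300×412.9/100,000 + 441,900×234.9/100,000 + 492,100×281.1/100,000 + 418,500×291.7/100,000 + 456,200×361.1/100,000
= 1626.82 + 1500.07 + 1038.02 + 1383.29 + 1220.76 + 1647.34 = 8416.31.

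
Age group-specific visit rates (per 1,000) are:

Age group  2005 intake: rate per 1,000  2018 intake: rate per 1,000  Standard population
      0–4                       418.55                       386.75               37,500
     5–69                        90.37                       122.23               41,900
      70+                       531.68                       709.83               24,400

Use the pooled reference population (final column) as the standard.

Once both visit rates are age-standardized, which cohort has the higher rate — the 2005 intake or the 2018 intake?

Standard total = 103,800; weights = 0.3613, 0.4037, 0.2351.
The 2005 intake: 0.3613×418.55 + 0.4037×90.37 + 0.2351×531.68 = 312.6697 per 1,000.
The 2018 intake: 0.3613×386.75 + 0.4037×122.23 + 0.2351×709.83 = 355.9192 per 1,000.

2018 intake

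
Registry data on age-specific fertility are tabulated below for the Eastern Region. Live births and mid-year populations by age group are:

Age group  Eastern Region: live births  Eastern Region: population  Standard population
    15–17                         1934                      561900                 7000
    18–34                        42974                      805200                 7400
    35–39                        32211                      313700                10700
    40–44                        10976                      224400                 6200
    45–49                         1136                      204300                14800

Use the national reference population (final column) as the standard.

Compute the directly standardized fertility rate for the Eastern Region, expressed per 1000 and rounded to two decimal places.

Age-specific rates per 1000 for the Eastern Region: 3.442, 53.371, 102.681, 48.913, 5.560.
Standard total = 46100; weights = 0.1518, 0.1605, 0.2321, 0.1345, 0.3210.
Standardized rate: 0.1518×3.442 + 0.1605×53.371 + 0.2321×102.681 + 0.1345×48.913 + 0.3210×5.560 = 41.2858 per 1000.

41.29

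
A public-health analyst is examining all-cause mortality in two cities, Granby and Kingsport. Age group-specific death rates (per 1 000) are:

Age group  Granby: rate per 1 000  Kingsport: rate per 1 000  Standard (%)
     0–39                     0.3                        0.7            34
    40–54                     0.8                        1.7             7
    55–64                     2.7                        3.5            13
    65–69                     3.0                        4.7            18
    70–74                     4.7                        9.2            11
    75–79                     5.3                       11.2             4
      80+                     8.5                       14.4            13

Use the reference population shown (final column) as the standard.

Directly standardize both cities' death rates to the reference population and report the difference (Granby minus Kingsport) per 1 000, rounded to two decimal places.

-2.11

Standard weights: 0.34, 0.07, 0.13, 0.18, 0.11, 0.04, 0.13.
Granby: 0.3400×0.3 + 0.0700×0.8 + 0.1300×2.7 + 0.1800×3.0 + 0.1100×4.7 + 0.0400×5.3 + 0.1300×8.5 = 2.8830 per 1 000.
Kingsport: 0.3400×0.7 + 0.0700×1.7 + 0.1300×3.5 + 0.1800×4.7 + 0.1100×9.2 + 0.0400×11.2 + 0.1300×14.4 = 4.9900 per 1 000.
Difference = 2.8830 − 4.9900 = -2.1070.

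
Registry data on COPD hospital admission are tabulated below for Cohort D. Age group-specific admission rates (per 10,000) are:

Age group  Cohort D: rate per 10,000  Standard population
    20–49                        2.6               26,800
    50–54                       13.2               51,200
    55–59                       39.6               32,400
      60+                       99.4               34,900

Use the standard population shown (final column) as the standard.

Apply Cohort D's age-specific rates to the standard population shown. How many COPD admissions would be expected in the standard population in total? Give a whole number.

550

Expected COPD admissions = Σ (standard pop × age-specific rate ÷ 10,000)
= 26,800×2.6/10,000 + 51,200×13.2/10,000 + 32,400×39.6/10,000 + 34,900×99.4/10,000
= 6.97 + 67.58 + 128.30 + 346.91 = 549.76.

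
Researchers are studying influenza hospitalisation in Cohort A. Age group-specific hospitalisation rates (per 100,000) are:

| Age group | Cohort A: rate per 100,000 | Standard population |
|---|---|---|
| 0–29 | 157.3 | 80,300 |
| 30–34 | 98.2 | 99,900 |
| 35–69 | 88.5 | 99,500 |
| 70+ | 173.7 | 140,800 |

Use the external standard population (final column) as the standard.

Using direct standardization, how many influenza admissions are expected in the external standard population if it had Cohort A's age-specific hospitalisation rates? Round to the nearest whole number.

557

Expected influenza admissions = Σ (standard pop × age-specific rate ÷ 100,000)
= 80,300×157.3/100,000 + 99,900×98.2/100,000 + 99,500×88.5/100,000 + 140,800×173.7/100,000
= 126.31 + 98.10 + 88.06 + 244.57 = 557.04.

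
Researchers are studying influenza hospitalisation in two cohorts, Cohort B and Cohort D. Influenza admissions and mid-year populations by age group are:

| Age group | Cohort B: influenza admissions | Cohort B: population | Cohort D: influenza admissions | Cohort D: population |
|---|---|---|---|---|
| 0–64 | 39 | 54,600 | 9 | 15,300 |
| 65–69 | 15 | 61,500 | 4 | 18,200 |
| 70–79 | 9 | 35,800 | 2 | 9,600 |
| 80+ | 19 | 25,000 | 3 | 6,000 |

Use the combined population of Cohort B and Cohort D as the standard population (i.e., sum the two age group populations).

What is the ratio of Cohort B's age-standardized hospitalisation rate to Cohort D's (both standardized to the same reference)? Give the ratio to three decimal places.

Age-specific rates per 100,000 for Cohort B: 71.43, 24.39, 25.14, 76.00.
For Cohort D: 58.82, 21.98, 20.83, 50.00.
Combined standard total = 226,000; weights = 0.3093, 0.3527, 0.2009, 0.1372.
Cohort B: 0.3093×71.43 + 0.3527×24.39 + 0.2009×25.14 + 0.1372×76.00 = 46.1686 per 100,000.
Cohort D: 0.3093×58.82 + 0.3527×21.98 + 0.2009×20.83 + 0.1372×50.00 = 36.9878 per 100,000.
Ratio = 46.1686 ÷ 36.9878 = 1.24821.

1.248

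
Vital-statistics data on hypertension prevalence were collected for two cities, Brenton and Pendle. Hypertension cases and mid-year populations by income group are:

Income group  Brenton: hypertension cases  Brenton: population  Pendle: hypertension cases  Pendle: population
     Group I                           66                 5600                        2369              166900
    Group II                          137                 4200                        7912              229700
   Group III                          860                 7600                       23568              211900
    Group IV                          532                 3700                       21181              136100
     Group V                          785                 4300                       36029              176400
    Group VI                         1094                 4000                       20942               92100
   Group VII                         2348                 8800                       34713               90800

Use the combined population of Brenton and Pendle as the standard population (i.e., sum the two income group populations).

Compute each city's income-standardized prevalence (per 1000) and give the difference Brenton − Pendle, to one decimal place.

Income-specific rates per 1000 for Brenton: 11.786, 32.619, 113.158, 143.784, 182.558, 273.500, 266.818.
For Pendle: 14.194, 34.445, 111.222, 155.628, 204.246, 227.383, 382.302.
Combined standard total = 1142100; weights = 0.1510, 0.2048, 0.1922, 0.1224, 0.1582, 0.0841, 0.0872.
Brenton: 0.1510×11.786 + 0.2048×32.619 + 0.1922×113.158 + 0.1224×143.784 + 0.1582×182.558 + 0.0841×273.500 + 0.0872×266.818 = 122.9739 per 1000.
Pendle: 0.1510×14.194 + 0.2048×34.445 + 0.1922×111.222 + 0.1224×155.628 + 0.1582×204.246 + 0.0841×227.383 + 0.0872×382.302 = 134.4114 per 1000.
Difference = 122.9739 − 134.4114 = -11.4376.

-11.4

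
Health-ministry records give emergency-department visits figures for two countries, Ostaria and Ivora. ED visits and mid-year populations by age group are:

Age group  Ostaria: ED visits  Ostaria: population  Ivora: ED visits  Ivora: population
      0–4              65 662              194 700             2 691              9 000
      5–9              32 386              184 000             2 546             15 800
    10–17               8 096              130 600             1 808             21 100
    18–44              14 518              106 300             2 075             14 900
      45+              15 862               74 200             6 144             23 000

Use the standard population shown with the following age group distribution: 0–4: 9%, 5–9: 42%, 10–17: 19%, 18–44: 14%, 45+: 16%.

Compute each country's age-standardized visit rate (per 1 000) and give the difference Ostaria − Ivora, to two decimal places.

Age-specific rates per 1 000 for Ostaria: 337.247, 176.011, 61.991, 136.576, 213.774.
For Ivora: 299.000, 161.139, 85.687, 139.262, 267.130.
Standard weights: 0.09, 0.42, 0.19, 0.14, 0.16.
Ostaria: 0.0900×337.247 + 0.4200×176.011 + 0.1900×61.991 + 0.1400×136.576 + 0.1600×213.774 = 169.3794 per 1 000.
Ivora: 0.0900×299.000 + 0.4200×161.139 + 0.1900×85.687 + 0.1400×139.262 + 0.1600×267.130 = 173.1066 per 1 000.
Difference = 169.3794 − 173.1066 = -3.7271.

-3.73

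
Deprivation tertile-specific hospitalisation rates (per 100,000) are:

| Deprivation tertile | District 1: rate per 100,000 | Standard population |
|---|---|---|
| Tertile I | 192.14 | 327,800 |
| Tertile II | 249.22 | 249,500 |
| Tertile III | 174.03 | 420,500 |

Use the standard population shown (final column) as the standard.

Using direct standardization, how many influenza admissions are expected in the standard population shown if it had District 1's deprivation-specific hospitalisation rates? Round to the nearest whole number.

1983

Expected influenza admissions = Σ (standard pop × deprivation-specific rate ÷ 100,000)
= 327,800×192.14/100,000 + 249,500×249.22/100,000 + 420,500×174.03/100,000
= 629.83 + 621.80 + 731.80 = 1983.43.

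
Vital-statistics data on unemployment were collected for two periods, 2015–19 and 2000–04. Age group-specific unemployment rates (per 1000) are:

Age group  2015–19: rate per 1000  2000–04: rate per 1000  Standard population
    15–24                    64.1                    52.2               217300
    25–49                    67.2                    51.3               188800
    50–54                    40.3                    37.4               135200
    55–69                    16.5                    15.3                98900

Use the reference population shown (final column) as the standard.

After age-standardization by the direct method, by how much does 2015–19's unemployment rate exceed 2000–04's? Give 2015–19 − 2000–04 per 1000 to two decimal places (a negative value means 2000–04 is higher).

Standard total = 640200; weights = 0.3394, 0.2949, 0.2112, 0.1545.
2015–19: 0.3394×64.1 + 0.2949×67.2 + 0.2112×40.3 + 0.1545×16.5 = 52.6346 per 1000.
2000–04: 0.3394×52.2 + 0.2949×51.3 + 0.2112×37.4 + 0.1545×15.3 = 43.1086 per 1000.
Difference = 52.6346 − 43.1086 = 9.5260.

9.53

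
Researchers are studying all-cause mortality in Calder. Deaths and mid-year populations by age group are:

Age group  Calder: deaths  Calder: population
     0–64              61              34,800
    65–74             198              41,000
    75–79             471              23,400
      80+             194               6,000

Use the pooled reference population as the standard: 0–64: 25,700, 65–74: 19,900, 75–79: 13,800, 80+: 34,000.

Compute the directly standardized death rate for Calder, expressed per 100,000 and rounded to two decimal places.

1625.54

Age-specific rates per 100,000 for Calder: 175.29, 482.93, 2012.82, 3233.33.
Standard total = 93,400; weights = 0.2752, 0.2131, 0.1478, 0.3640.
Standardized rate: 0.2752×175.29 + 0.2131×482.93 + 0.1478×2012.82 + 0.3640×3233.33 = 1625.5395 per 100,000.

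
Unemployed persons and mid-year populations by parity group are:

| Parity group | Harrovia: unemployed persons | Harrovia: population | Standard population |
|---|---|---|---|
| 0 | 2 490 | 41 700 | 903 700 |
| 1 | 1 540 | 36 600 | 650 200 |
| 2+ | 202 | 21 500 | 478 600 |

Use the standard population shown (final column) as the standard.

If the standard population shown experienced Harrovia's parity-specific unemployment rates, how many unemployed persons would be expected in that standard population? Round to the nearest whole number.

85817

Parity-specific rates per 1 000 for Harrovia: 59.712, 42.077, 9.395.
Expected unemployed persons = Σ (standard pop × parity-specific rate ÷ 1 000)
= 903 700×59.712/1 000 + 650 200×42.077/1 000 + 478 600×9.395/1 000
= 53961.94 + 27358.14 + 4496.61 = 85816.70.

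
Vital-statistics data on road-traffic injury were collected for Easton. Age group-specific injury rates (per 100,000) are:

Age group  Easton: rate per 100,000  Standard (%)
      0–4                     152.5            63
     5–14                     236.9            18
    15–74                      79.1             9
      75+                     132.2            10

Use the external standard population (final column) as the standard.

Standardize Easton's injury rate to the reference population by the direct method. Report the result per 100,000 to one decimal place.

159.1

Standard weights: 0.63, 0.18, 0.09, 0.10.
Standardized rate: 0.6300×152.5 + 0.1800×236.9 + 0.0900×79.1 + 0.1000×132.2 = 159.0560 per 100,000.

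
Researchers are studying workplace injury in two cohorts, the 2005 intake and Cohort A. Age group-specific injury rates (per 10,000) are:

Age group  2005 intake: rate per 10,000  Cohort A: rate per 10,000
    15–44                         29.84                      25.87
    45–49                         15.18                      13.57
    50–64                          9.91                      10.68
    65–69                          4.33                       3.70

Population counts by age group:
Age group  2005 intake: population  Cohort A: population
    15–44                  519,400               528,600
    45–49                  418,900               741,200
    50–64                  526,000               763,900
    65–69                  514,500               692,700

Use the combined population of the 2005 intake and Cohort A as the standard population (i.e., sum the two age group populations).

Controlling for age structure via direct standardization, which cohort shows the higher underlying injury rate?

2005 intake

Combined standard total = 4,705,200; weights = 0.2227, 0.2466, 0.2741, 0.2566.
The 2005 intake: 0.2227×29.84 + 0.2466×15.18 + 0.2741×9.91 + 0.2566×4.33 = 14.2168 per 10,000.
Cohort A: 0.2227×25.87 + 0.2466×13.57 + 0.2741×10.68 + 0.2566×3.70 = 12.9850 per 10,000.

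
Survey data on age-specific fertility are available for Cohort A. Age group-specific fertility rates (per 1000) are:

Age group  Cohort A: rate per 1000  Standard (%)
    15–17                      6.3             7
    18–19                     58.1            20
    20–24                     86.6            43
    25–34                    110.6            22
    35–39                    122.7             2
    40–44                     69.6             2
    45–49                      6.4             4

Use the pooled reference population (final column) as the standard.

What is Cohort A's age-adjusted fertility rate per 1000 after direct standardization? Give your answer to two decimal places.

Standard weights: 0.07, 0.20, 0.43, 0.22, 0.02, 0.02, 0.04.
Standardized rate: 0.0700×6.3 + 0.2000×58.1 + 0.4300×86.6 + 0.2200×110.6 + 0.0200×122.7 + 0.0200×69.6 + 0.0400×6.4 = 77.7330 per 1000.

77.73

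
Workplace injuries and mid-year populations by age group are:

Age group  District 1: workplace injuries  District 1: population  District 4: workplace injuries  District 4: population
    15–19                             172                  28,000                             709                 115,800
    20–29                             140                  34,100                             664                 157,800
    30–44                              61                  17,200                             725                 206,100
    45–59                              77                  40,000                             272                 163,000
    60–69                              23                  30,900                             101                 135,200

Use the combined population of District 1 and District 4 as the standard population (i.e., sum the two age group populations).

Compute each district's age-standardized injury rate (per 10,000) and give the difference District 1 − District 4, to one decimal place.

Age-specific rates per 10,000 for District 1: 61.43, 41.06, 35.47, 19.25, 7.44.
For District 4: 61.23, 42.08, 35.18, 16.69, 7.47.
Combined standard total = 928,100; weights = 0.1549, 0.2068, 0.2406, 0.2187, 0.1790.
District 1: 0.1549×61.43 + 0.2068×41.06 + 0.2406×35.47 + 0.2187×19.25 + 0.1790×7.44 = 32.0822 per 10,000.
District 4: 0.1549×61.23 + 0.2068×42.08 + 0.2406×35.18 + 0.2187×16.69 + 0.1790×7.47 = 31.6373 per 10,000.
Difference = 32.0822 − 31.6373 = 0.4449.

0.4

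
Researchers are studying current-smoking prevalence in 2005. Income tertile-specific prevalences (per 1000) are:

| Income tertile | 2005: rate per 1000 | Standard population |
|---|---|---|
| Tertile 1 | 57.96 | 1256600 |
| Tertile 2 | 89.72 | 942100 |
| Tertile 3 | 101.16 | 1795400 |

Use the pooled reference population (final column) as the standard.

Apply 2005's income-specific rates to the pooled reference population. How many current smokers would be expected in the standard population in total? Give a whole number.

338980

Expected current smokers = Σ (standard pop × income-specific rate ÷ 1000)
= 1256600×57.96/1000 + 942100×89.72/1000 + 1795400×101.16/1000
= 72832.54 + 84525.21 + 181622.66 = 338980.41.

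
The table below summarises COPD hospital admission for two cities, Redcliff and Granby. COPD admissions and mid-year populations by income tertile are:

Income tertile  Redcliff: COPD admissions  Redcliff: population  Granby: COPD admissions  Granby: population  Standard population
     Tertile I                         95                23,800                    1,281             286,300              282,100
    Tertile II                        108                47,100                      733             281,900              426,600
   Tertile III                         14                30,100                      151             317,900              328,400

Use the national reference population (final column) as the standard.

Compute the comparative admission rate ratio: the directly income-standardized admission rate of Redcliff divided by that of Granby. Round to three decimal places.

0.893

Income-specific rates per 10,000 for Redcliff: 39.92, 22.93, 4.65.
For Granby: 44.74, 26.00, 4.75.
Standard total = 1,037,100; weights = 0.2720, 0.4113, 0.3167.
Redcliff: 0.2720×39.92 + 0.4113×22.93 + 0.3167×4.65 = 21.7623 per 10,000.
Granby: 0.2720×44.74 + 0.4113×26.00 + 0.3167×4.75 = 24.3703 per 10,000.
Ratio = 21.7623 ÷ 24.3703 = 0.89298.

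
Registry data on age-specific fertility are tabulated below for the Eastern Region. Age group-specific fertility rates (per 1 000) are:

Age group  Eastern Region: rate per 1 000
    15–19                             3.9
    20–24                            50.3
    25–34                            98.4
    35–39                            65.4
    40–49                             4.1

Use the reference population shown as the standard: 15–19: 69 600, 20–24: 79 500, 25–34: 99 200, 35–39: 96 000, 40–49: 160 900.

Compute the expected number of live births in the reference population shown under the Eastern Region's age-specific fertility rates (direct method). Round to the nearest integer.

Expected live births = Σ (standard pop × age-specific rate ÷ 1 000)
= 69 600×3.9/1 000 + 79 500×50.3/1 000 + 99 200×98.4/1 000 + 96 000×65.4/1 000 + 160 900×4.1/1 000
= 271.44 + 3998.85 + 9761.28 + 6278.40 + 659.69 = 20969.66.

20970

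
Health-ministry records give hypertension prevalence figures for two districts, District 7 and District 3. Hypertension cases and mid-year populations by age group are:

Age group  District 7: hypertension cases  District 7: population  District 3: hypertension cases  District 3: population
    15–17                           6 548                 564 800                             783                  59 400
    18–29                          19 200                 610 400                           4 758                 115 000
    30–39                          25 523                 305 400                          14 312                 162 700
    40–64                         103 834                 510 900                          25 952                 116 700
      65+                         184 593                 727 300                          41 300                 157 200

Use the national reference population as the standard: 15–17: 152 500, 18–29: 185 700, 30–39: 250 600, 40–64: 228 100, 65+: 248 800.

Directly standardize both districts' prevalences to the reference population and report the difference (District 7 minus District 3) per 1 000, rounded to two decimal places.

Age-specific rates per 1 000 for District 7: 11.593, 31.455, 83.572, 203.237, 253.806.
For District 3: 13.182, 41.374, 87.966, 222.382, 262.723.
Standard total = 1 065 700; weights = 0.1431, 0.1743, 0.2352, 0.2140, 0.2335.
District 7: 0.1431×11.593 + 0.1743×31.455 + 0.2352×83.572 + 0.2140×203.237 + 0.2335×253.806 = 129.5465 per 1 000.
District 3: 0.1431×13.182 + 0.1743×41.374 + 0.2352×87.966 + 0.2140×222.382 + 0.2335×262.723 = 138.7147 per 1 000.
Difference = 129.5465 − 138.7147 = -9.1682.

-9.17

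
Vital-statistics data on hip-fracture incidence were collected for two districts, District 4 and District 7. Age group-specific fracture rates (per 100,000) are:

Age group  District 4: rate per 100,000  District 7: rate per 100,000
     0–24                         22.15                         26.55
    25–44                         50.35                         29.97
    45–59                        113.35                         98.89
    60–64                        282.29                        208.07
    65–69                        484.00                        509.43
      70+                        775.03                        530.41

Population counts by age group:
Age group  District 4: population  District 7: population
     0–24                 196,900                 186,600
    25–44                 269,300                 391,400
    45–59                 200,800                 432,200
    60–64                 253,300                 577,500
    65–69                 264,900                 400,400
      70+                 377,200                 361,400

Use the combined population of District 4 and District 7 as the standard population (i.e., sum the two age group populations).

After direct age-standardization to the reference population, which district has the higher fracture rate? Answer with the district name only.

Combined standard total = 3,911,900; weights = 0.0980, 0.1689, 0.1618, 0.2124, 0.1701, 0.1888.
District 4: 0.0980×22.15 + 0.1689×50.35 + 0.1618×113.35 + 0.2124×282.29 + 0.1701×484.00 + 0.1888×775.03 = 317.6155 per 100,000.
District 7: 0.0980×26.55 + 0.1689×29.97 + 0.1618×98.89 + 0.2124×208.07 + 0.1701×509.43 + 0.1888×530.41 = 254.6409 per 100,000.

District 4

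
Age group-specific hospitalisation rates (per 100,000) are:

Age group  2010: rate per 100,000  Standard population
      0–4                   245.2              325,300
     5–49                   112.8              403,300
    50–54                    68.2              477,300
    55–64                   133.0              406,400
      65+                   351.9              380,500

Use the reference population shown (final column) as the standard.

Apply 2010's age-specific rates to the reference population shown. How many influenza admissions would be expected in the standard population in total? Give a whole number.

Expected influenza admissions = Σ (standard pop × age-specific rate ÷ 100,000)
= 325,300×245.2/100,000 + 403,300×112.8/100,000 + 477,300×68.2/100,000 + 406,400×133.0/100,000 + 380,500×351.9/100,000
= 797.64 + 454.92 + 325.52 + 540.51 + 1338.98 = 3457.57.

3458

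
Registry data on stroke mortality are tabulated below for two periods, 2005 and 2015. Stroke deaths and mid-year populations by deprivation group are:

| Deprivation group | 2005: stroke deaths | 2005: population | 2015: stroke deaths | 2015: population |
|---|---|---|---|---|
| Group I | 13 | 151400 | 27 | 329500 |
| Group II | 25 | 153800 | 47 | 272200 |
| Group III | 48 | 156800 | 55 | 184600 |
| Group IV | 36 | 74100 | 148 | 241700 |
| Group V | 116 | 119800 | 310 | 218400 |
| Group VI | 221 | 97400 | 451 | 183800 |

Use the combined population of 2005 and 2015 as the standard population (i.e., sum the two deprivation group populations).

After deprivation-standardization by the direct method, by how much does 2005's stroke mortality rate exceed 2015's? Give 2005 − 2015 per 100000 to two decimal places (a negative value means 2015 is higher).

Deprivation-specific rates per 100000 for 2005: 8.59, 16.25, 30.61, 48.58, 96.83, 226.90.
For 2015: 8.19, 17.27, 29.79, 61.23, 141.94, 245.38.
Combined standard total = 2183500; weights = 0.2202, 0.1951, 0.1564, 0.1446, 0.1549, 0.1288.
2005: 0.2202×8.59 + 0.1951×16.25 + 0.1564×30.61 + 0.1446×48.58 + 0.1549×96.83 + 0.1288×226.90 = 61.0940 per 100000.
2015: 0.2202×8.19 + 0.1951×17.27 + 0.1564×29.79 + 0.1446×61.23 + 0.1549×141.94 + 0.1288×245.38 = 72.2736 per 100000.
Difference = 61.0940 − 72.2736 = -11.1796.

-11.18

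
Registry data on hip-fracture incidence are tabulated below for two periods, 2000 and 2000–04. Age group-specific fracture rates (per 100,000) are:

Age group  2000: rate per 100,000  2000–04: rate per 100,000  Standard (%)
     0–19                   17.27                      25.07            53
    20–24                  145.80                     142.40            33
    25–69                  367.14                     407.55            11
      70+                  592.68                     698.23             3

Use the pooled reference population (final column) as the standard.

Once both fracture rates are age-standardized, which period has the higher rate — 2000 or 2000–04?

Standard weights: 0.53, 0.33, 0.11, 0.03.
2000: 0.5300×17.27 + 0.3300×145.80 + 0.1100×367.14 + 0.0300×592.68 = 115.4329 per 100,000.
2000–04: 0.5300×25.07 + 0.3300×142.40 + 0.1100×407.55 + 0.0300×698.23 = 126.0565 per 100,000.

2000–04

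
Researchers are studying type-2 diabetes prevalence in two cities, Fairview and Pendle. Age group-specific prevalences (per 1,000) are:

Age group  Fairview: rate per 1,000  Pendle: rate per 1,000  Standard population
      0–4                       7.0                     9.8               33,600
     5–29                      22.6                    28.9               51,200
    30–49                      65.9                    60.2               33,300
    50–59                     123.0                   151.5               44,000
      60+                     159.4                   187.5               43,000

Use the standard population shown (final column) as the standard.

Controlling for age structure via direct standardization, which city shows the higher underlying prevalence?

Pendle

Standard total = 205,100; weights = 0.1638, 0.2496, 0.1624, 0.2145, 0.2097.
Fairview: 0.1638×7.0 + 0.2496×22.6 + 0.1624×65.9 + 0.2145×123.0 + 0.2097×159.4 = 77.2940 per 1,000.
Pendle: 0.1638×9.8 + 0.2496×28.9 + 0.1624×60.2 + 0.2145×151.5 + 0.2097×187.5 = 90.4053 per 1,000.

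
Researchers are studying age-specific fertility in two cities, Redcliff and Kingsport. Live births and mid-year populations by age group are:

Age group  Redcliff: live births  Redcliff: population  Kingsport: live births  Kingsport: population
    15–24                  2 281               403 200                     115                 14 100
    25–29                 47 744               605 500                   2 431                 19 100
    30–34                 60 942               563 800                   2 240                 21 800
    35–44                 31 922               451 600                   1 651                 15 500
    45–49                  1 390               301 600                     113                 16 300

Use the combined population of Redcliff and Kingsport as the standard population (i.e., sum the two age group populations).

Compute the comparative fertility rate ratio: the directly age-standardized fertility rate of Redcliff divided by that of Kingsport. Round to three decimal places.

0.766

Age-specific rates per 1 000 for Redcliff: 5.657, 78.851, 108.092, 70.686, 4.609.
For Kingsport: 8.156, 127.277, 102.752, 106.516, 6.933.
Combined standard total = 2 412 500; weights = 0.1730, 0.2589, 0.2427, 0.1936, 0.1318.
Redcliff: 0.1730×5.657 + 0.2589×78.851 + 0.2427×108.092 + 0.1936×70.686 + 0.1318×4.609 = 61.9241 per 1 000.
Kingsport: 0.1730×8.156 + 0.2589×127.277 + 0.2427×102.752 + 0.1936×106.516 + 0.1318×6.933 = 80.8416 per 1 000.
Ratio = 61.9241 ÷ 80.8416 = 0.76599.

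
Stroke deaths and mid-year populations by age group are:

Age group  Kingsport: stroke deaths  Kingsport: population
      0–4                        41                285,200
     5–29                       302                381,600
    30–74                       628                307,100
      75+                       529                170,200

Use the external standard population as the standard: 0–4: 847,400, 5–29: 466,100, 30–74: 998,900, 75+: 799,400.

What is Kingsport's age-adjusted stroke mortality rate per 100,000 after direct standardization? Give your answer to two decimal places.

Age-specific rates per 100,000 for Kingsport: 14.38, 79.14, 204.49, 310.81.
Standard total = 3,111,800; weights = 0.2723, 0.1498, 0.3210, 0.2569.
Standardized rate: 0.2723×14.38 + 0.1498×79.14 + 0.3210×204.49 + 0.2569×310.81 = 161.2573 per 100,000.

161.26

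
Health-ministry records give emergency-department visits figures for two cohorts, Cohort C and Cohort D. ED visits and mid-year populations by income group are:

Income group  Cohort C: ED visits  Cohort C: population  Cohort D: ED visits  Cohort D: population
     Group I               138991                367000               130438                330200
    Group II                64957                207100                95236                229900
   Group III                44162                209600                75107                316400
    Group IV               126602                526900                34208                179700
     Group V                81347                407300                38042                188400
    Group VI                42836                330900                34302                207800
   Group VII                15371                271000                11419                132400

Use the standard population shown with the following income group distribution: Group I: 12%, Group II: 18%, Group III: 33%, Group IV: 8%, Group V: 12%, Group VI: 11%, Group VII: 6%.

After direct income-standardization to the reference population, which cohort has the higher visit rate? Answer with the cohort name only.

Cohort D

Income-specific rates per 1000 for Cohort C: 378.722, 313.650, 210.697, 240.277, 199.723, 129.453, 56.720.
For Cohort D: 395.027, 414.250, 237.380, 190.362, 201.921, 165.072, 86.246.
Standard weights: 0.12, 0.18, 0.33, 0.08, 0.12, 0.11, 0.06.
Cohort C: 0.1200×378.722 + 0.1800×313.650 + 0.3300×210.697 + 0.0800×240.277 + 0.1200×199.723 + 0.1100×129.453 + 0.0600×56.720 = 232.2655 per 1000.
Cohort D: 0.1200×395.027 + 0.1800×414.250 + 0.3300×237.380 + 0.0800×190.362 + 0.1200×201.921 + 0.1100×165.072 + 0.0600×86.246 = 263.0958 per 1000.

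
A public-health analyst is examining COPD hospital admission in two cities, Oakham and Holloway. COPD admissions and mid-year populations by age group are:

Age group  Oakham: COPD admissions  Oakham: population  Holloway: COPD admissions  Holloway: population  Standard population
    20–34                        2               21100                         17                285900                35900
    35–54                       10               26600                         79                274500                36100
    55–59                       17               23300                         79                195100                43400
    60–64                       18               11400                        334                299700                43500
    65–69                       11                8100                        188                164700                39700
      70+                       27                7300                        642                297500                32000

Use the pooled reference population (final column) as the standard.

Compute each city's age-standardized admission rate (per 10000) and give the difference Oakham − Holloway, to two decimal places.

Age-specific rates per 10000 for Oakham: 0.95, 3.76, 7.30, 15.79, 13.58, 36.99.
For Holloway: 0.59, 2.88, 4.05, 11.14, 11.41, 21.58.
Standard total = 230600; weights = 0.1557, 0.1565, 0.1882, 0.1886, 0.1722, 0.1388.
Oakham: 0.1557×0.95 + 0.1565×3.76 + 0.1882×7.30 + 0.1886×15.79 + 0.1722×13.58 + 0.1388×36.99 = 12.5583 per 10000.
Holloway: 0.1557×0.59 + 0.1565×2.88 + 0.1882×4.05 + 0.1886×11.14 + 0.1722×11.41 + 0.1388×21.58 = 8.3672 per 10000.
Difference = 12.5583 − 8.3672 = 4.1910.

4.19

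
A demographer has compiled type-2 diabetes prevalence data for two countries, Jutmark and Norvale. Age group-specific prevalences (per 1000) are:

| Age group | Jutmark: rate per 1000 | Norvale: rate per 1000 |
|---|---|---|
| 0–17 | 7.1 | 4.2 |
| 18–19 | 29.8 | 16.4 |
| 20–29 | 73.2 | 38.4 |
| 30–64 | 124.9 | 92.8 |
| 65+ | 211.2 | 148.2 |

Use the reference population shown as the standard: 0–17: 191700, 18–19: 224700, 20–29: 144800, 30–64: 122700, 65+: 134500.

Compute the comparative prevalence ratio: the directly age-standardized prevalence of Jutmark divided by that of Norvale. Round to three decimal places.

Standard total = 818400; weights = 0.2342, 0.2746, 0.1769, 0.1499, 0.1643.
Jutmark: 0.2342×7.1 + 0.2746×29.8 + 0.1769×73.2 + 0.1499×124.9 + 0.1643×211.2 = 76.2318 per 1000.
Norvale: 0.2342×4.2 + 0.2746×16.4 + 0.1769×38.4 + 0.1499×92.8 + 0.1643×148.2 = 50.5499 per 1000.
Ratio = 76.2318 ÷ 50.5499 = 1.50805.

1.508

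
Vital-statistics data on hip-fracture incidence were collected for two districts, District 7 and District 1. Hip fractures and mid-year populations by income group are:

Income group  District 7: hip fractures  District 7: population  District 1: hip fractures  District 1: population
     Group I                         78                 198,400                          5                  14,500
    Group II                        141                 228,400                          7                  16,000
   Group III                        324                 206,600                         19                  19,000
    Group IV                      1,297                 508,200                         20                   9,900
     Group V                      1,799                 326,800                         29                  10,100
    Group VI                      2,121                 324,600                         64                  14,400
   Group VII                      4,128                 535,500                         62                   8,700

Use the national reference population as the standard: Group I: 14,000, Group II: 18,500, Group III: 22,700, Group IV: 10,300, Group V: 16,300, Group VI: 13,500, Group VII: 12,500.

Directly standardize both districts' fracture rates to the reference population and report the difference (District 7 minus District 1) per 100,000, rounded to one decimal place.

93.5

Income-specific rates per 100,000 for District 7: 39.31, 61.73, 156.82, 255.21, 550.49, 653.42, 770.87.
For District 1: 34.48, 43.75, 100.00, 202.02, 287.13, 444.44, 712.64.
Standard total = 107,800; weights = 0.1299, 0.1716, 0.2106, 0.0955, 0.1512, 0.1252, 0.1160.
District 7: 0.1299×39.31 + 0.1716×61.73 + 0.2106×156.82 + 0.0955×255.21 + 0.1512×550.49 + 0.1252×653.42 + 0.1160×770.87 = 327.5613 per 100,000.
District 1: 0.1299×34.48 + 0.1716×43.75 + 0.2106×100.00 + 0.0955×202.02 + 0.1512×287.13 + 0.1252×444.44 + 0.1160×712.64 = 234.0555 per 100,000.
Difference = 327.5613 − 234.0555 = 93.5058.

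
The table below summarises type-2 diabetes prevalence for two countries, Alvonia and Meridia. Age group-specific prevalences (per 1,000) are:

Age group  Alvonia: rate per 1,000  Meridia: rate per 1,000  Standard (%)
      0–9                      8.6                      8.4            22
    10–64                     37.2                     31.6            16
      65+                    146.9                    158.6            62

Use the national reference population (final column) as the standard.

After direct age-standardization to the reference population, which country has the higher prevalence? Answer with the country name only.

Standard weights: 0.22, 0.16, 0.62.
Alvonia: 0.2200×8.6 + 0.1600×37.2 + 0.6200×146.9 = 98.9220 per 1,000.
Meridia: 0.2200×8.4 + 0.1600×31.6 + 0.6200×158.6 = 105.2360 per 1,000.

Meridia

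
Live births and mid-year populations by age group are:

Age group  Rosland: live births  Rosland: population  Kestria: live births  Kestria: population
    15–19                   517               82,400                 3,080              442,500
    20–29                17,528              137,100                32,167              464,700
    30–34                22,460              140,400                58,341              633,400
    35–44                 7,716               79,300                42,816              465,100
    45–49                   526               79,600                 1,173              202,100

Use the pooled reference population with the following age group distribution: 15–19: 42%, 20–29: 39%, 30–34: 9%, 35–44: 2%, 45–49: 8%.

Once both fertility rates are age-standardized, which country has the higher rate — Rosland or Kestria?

Rosland

Age-specific rates per 1,000 for Rosland: 6.274, 127.848, 159.972, 97.301, 6.608.
For Kestria: 6.960, 69.221, 92.108, 92.058, 5.804.
Standard weights: 0.42, 0.39, 0.09, 0.02, 0.08.
Rosland: 0.4200×6.274 + 0.3900×127.848 + 0.0900×159.972 + 0.0200×97.301 + 0.0800×6.608 = 69.3681 per 1,000.
Kestria: 0.4200×6.960 + 0.3900×69.221 + 0.0900×92.108 + 0.0200×92.058 + 0.0800×5.804 = 40.5147 per 1,000.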